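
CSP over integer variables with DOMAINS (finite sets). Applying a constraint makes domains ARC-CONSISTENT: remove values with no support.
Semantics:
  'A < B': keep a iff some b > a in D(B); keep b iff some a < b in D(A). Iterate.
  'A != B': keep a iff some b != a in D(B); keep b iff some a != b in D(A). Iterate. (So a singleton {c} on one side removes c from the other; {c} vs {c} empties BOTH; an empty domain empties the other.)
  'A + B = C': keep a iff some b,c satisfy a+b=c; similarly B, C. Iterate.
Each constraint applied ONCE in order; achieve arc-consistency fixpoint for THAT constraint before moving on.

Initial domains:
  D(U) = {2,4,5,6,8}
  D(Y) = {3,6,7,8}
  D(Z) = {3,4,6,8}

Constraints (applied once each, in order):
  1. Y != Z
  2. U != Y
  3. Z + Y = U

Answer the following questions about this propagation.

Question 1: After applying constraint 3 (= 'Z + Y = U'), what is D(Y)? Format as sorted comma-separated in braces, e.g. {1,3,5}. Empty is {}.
Constraint 1 (Y != Z) on D(Y)={3,6,7,8} D(Z)={3,4,6,8}: no change
Constraint 2 (U != Y) on D(U)={2,4,5,6,8} D(Y)={3,6,7,8}: no change
Constraint 3 (Z + Y = U) on D(Z)={3,4,6,8} D(Y)={3,6,7,8} D(U)={2,4,5,6,8}: Z {3,4,6,8}->{3}; Y {3,6,7,8}->{3}; U {2,4,5,6,8}->{6}
So after constraint 3: D(Y) = {3}

Answer: {3}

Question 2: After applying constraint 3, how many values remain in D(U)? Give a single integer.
Constraint 1 (Y != Z) on D(Y)={3,6,7,8} D(Z)={3,4,6,8}: no change
Constraint 2 (U != Y) on D(U)={2,4,5,6,8} D(Y)={3,6,7,8}: no change
Constraint 3 (Z + Y = U) on D(Z)={3,4,6,8} D(Y)={3,6,7,8} D(U)={2,4,5,6,8}: Z {3,4,6,8}->{3}; Y {3,6,7,8}->{3}; U {2,4,5,6,8}->{6}
So after constraint 3: D(U)={6}, size = 1

Answer: 1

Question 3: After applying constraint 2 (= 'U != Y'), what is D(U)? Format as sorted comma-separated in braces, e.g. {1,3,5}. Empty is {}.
Answer: {2,4,5,6,8}

Derivation:
Constraint 1 (Y != Z) on D(Y)={3,6,7,8} D(Z)={3,4,6,8}: no change
Constraint 2 (U != Y) on D(U)={2,4,5,6,8} D(Y)={3,6,7,8}: no change
So after constraint 2: D(U) = {2,4,5,6,8}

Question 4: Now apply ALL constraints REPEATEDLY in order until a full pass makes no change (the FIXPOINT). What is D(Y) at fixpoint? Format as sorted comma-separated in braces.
Answer: {}

Derivation:
pass 0 (initial): D(Y)={3,6,7,8}
pass 1: U {2,4,5,6,8}->{6}; Y {3,6,7,8}->{3}; Z {3,4,6,8}->{3}
pass 2: U {6}->{}; Y {3}->{}; Z {3}->{}
pass 3: no change
Fixpoint after 3 passes: D(Y) = {}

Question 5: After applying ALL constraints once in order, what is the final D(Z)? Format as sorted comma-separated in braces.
Answer: {3}

Derivation:
Constraint 1 (Y != Z) on D(Y)={3,6,7,8} D(Z)={3,4,6,8}: no change
Constraint 2 (U != Y) on D(U)={2,4,5,6,8} D(Y)={3,6,7,8}: no change
Constraint 3 (Z + Y = U) on D(Z)={3,4,6,8} D(Y)={3,6,7,8} D(U)={2,4,5,6,8}: Z {3,4,6,8}->{3}; Y {3,6,7,8}->{3}; U {2,4,5,6,8}->{6}
So after all 3 constraints: D(Z) = {3}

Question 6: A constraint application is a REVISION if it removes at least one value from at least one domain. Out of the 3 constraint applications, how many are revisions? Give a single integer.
Answer: 1

Derivation:
Constraint 1 (Y != Z) on D(Y)={3,6,7,8} D(Z)={3,4,6,8}: no change => not a revision
Constraint 2 (U != Y) on D(U)={2,4,5,6,8} D(Y)={3,6,7,8}: no change => not a revision
Constraint 3 (Z + Y = U) on D(Z)={3,4,6,8} D(Y)={3,6,7,8} D(U)={2,4,5,6,8}: Z {3,4,6,8}->{3}; Y {3,6,7,8}->{3}; U {2,4,5,6,8}->{6} => REVISION
Total revisions = 1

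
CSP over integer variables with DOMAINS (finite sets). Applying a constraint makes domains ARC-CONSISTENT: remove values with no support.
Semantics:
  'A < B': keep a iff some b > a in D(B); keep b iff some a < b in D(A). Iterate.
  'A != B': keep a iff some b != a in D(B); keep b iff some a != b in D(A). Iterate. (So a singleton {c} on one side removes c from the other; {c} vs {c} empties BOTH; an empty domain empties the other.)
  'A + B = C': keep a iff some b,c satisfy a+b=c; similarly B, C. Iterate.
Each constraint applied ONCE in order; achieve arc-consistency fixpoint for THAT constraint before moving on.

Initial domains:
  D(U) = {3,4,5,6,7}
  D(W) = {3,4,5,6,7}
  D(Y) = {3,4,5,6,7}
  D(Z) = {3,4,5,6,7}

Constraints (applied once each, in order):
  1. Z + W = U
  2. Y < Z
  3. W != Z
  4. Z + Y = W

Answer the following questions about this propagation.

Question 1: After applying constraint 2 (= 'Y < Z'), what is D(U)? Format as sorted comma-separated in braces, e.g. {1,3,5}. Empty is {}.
Constraint 1 (Z + W = U) on D(Z)={3,4,5,6,7} D(W)={3,4,5,6,7} D(U)={3,4,5,6,7}: Z {3,4,5,6,7}->{3,4}; W {3,4,5,6,7}->{3,4}; U {3,4,5,6,7}->{6,7}
Constraint 2 (Y < Z) on D(Y)={3,4,5,6,7} D(Z)={3,4}: Y {3,4,5,6,7}->{3}; Z {3,4}->{4}
So after constraint 2: D(U) = {6,7}

Answer: {6,7}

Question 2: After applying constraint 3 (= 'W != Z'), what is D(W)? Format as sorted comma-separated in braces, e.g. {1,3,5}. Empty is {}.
Answer: {3}

Derivation:
Constraint 1 (Z + W = U) on D(Z)={3,4,5,6,7} D(W)={3,4,5,6,7} D(U)={3,4,5,6,7}: Z {3,4,5,6,7}->{3,4}; W {3,4,5,6,7}->{3,4}; U {3,4,5,6,7}->{6,7}
Constraint 2 (Y < Z) on D(Y)={3,4,5,6,7} D(Z)={3,4}: Y {3,4,5,6,7}->{3}; Z {3,4}->{4}
Constraint 3 (W != Z) on D(W)={3,4} D(Z)={4}: W {3,4}->{3}
So after constraint 3: D(W) = {3}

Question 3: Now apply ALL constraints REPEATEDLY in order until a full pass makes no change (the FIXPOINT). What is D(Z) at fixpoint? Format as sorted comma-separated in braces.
Answer: {}

Derivation:
pass 0 (initial): D(Z)={3,4,5,6,7}
pass 1: U {3,4,5,6,7}->{6,7}; W {3,4,5,6,7}->{}; Y {3,4,5,6,7}->{}; Z {3,4,5,6,7}->{}
pass 2: U {6,7}->{}
pass 3: no change
Fixpoint after 3 passes: D(Z) = {}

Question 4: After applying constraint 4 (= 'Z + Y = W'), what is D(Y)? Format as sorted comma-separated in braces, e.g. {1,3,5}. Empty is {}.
Constraint 1 (Z + W = U) on D(Z)={3,4,5,6,7} D(W)={3,4,5,6,7} D(U)={3,4,5,6,7}: Z {3,4,5,6,7}->{3,4}; W {3,4,5,6,7}->{3,4}; U {3,4,5,6,7}->{6,7}
Constraint 2 (Y < Z) on D(Y)={3,4,5,6,7} D(Z)={3,4}: Y {3,4,5,6,7}->{3}; Z {3,4}->{4}
Constraint 3 (W != Z) on D(W)={3,4} D(Z)={4}: W {3,4}->{3}
Constraint 4 (Z + Y = W) on D(Z)={4} D(Y)={3} D(W)={3}: Z {4}->{}; Y {3}->{}; W {3}->{}
So after constraint 4: D(Y) = {}

Answer: {}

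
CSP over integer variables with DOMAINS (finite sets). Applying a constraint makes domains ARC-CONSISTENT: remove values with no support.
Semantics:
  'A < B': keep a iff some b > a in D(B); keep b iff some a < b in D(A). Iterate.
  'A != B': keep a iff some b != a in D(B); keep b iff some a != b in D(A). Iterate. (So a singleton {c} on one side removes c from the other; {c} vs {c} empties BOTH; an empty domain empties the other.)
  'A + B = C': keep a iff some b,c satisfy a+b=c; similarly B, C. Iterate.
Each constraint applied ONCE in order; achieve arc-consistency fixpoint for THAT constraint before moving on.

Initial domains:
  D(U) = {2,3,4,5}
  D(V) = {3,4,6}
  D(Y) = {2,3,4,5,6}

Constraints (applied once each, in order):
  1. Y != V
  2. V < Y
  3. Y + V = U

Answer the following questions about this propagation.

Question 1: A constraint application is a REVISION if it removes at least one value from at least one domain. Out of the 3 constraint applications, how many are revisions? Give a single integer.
Answer: 2

Derivation:
Constraint 1 (Y != V) on D(Y)={2,3,4,5,6} D(V)={3,4,6}: no change => not a revision
Constraint 2 (V < Y) on D(V)={3,4,6} D(Y)={2,3,4,5,6}: V {3,4,6}->{3,4}; Y {2,3,4,5,6}->{4,5,6} => REVISION
Constraint 3 (Y + V = U) on D(Y)={4,5,6} D(V)={3,4} D(U)={2,3,4,5}: Y {4,5,6}->{}; V {3,4}->{}; U {2,3,4,5}->{} => REVISION
Total revisions = 2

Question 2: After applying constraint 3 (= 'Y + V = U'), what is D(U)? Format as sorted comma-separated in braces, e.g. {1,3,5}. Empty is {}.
Constraint 1 (Y != V) on D(Y)={2,3,4,5,6} D(V)={3,4,6}: no change
Constraint 2 (V < Y) on D(V)={3,4,6} D(Y)={2,3,4,5,6}: V {3,4,6}->{3,4}; Y {2,3,4,5,6}->{4,5,6}
Constraint 3 (Y + V = U) on D(Y)={4,5,6} D(V)={3,4} D(U)={2,3,4,5}: Y {4,5,6}->{}; V {3,4}->{}; U {2,3,4,5}->{}
So after constraint 3: D(U) = {}

Answer: {}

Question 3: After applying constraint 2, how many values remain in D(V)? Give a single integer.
Constraint 1 (Y != V) on D(Y)={2,3,4,5,6} D(V)={3,4,6}: no change
Constraint 2 (V < Y) on D(V)={3,4,6} D(Y)={2,3,4,5,6}: V {3,4,6}->{3,4}; Y {2,3,4,5,6}->{4,5,6}
So after constraint 2: D(V)={3,4}, size = 2

Answer: 2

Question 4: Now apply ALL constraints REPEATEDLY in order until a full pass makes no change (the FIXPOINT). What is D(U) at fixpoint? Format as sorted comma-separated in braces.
pass 0 (initial): D(U)={2,3,4,5}
pass 1: U {2,3,4,5}->{}; V {3,4,6}->{}; Y {2,3,4,5,6}->{}
pass 2: no change
Fixpoint after 2 passes: D(U) = {}

Answer: {}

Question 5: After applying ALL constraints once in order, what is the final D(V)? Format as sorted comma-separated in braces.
Constraint 1 (Y != V) on D(Y)={2,3,4,5,6} D(V)={3,4,6}: no change
Constraint 2 (V < Y) on D(V)={3,4,6} D(Y)={2,3,4,5,6}: V {3,4,6}->{3,4}; Y {2,3,4,5,6}->{4,5,6}
Constraint 3 (Y + V = U) on D(Y)={4,5,6} D(V)={3,4} D(U)={2,3,4,5}: Y {4,5,6}->{}; V {3,4}->{}; U {2,3,4,5}->{}
So after all 3 constraints: D(V) = {}

Answer: {}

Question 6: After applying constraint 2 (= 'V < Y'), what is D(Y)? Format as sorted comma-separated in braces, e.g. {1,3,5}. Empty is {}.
Constraint 1 (Y != V) on D(Y)={2,3,4,5,6} D(V)={3,4,6}: no change
Constraint 2 (V < Y) on D(V)={3,4,6} D(Y)={2,3,4,5,6}: V {3,4,6}->{3,4}; Y {2,3,4,5,6}->{4,5,6}
So after constraint 2: D(Y) = {4,5,6}

Answer: {4,5,6}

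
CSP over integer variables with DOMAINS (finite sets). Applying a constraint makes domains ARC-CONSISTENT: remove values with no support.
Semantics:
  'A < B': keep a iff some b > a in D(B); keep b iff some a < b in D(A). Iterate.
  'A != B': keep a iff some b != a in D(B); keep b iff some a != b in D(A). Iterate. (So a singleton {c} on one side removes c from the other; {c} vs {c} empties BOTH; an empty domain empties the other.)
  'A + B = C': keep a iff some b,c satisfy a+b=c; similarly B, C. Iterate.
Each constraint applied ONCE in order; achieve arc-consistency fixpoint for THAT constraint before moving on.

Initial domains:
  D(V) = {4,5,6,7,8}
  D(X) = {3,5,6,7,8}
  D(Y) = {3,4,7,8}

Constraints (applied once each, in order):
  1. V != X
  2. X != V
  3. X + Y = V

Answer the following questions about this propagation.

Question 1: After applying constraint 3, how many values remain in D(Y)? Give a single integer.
Answer: 2

Derivation:
Constraint 1 (V != X) on D(V)={4,5,6,7,8} D(X)={3,5,6,7,8}: no change
Constraint 2 (X != V) on D(X)={3,5,6,7,8} D(V)={4,5,6,7,8}: no change
Constraint 3 (X + Y = V) on D(X)={3,5,6,7,8} D(Y)={3,4,7,8} D(V)={4,5,6,7,8}: X {3,5,6,7,8}->{3,5}; Y {3,4,7,8}->{3,4}; V {4,5,6,7,8}->{6,7,8}
So after constraint 3: D(Y)={3,4}, size = 2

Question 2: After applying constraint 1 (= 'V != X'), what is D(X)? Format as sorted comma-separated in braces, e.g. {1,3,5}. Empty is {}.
Constraint 1 (V != X) on D(V)={4,5,6,7,8} D(X)={3,5,6,7,8}: no change
So after constraint 1: D(X) = {3,5,6,7,8}

Answer: {3,5,6,7,8}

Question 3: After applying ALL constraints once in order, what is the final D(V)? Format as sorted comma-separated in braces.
Constraint 1 (V != X) on D(V)={4,5,6,7,8} D(X)={3,5,6,7,8}: no change
Constraint 2 (X != V) on D(X)={3,5,6,7,8} D(V)={4,5,6,7,8}: no change
Constraint 3 (X + Y = V) on D(X)={3,5,6,7,8} D(Y)={3,4,7,8} D(V)={4,5,6,7,8}: X {3,5,6,7,8}->{3,5}; Y {3,4,7,8}->{3,4}; V {4,5,6,7,8}->{6,7,8}
So after all 3 constraints: D(V) = {6,7,8}

Answer: {6,7,8}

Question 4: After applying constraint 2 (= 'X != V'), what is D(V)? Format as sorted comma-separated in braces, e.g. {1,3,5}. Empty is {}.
Constraint 1 (V != X) on D(V)={4,5,6,7,8} D(X)={3,5,6,7,8}: no change
Constraint 2 (X != V) on D(X)={3,5,6,7,8} D(V)={4,5,6,7,8}: no change
So after constraint 2: D(V) = {4,5,6,7,8}

Answer: {4,5,6,7,8}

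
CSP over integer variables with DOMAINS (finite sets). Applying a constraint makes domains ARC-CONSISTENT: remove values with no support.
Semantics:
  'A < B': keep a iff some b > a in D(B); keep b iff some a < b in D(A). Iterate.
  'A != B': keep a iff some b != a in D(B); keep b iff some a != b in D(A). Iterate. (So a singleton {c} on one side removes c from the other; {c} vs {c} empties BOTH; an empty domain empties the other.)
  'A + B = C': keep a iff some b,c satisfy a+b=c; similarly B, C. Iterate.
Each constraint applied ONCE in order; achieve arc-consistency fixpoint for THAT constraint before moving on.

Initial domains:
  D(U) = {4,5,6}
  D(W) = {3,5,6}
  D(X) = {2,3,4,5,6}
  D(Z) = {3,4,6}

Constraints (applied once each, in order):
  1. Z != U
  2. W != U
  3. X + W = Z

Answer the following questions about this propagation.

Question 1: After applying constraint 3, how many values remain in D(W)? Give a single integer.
Constraint 1 (Z != U) on D(Z)={3,4,6} D(U)={4,5,6}: no change
Constraint 2 (W != U) on D(W)={3,5,6} D(U)={4,5,6}: no change
Constraint 3 (X + W = Z) on D(X)={2,3,4,5,6} D(W)={3,5,6} D(Z)={3,4,6}: X {2,3,4,5,6}->{3}; W {3,5,6}->{3}; Z {3,4,6}->{6}
So after constraint 3: D(W)={3}, size = 1

Answer: 1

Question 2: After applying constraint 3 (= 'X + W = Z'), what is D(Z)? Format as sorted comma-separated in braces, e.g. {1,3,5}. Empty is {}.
Answer: {6}

Derivation:
Constraint 1 (Z != U) on D(Z)={3,4,6} D(U)={4,5,6}: no change
Constraint 2 (W != U) on D(W)={3,5,6} D(U)={4,5,6}: no change
Constraint 3 (X + W = Z) on D(X)={2,3,4,5,6} D(W)={3,5,6} D(Z)={3,4,6}: X {2,3,4,5,6}->{3}; W {3,5,6}->{3}; Z {3,4,6}->{6}
So after constraint 3: D(Z) = {6}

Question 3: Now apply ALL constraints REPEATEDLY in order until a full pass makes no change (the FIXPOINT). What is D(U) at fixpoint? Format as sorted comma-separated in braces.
pass 0 (initial): D(U)={4,5,6}
pass 1: W {3,5,6}->{3}; X {2,3,4,5,6}->{3}; Z {3,4,6}->{6}
pass 2: U {4,5,6}->{4,5}
pass 3: no change
Fixpoint after 3 passes: D(U) = {4,5}

Answer: {4,5}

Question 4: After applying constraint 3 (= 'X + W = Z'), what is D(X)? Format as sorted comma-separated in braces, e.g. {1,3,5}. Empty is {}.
Constraint 1 (Z != U) on D(Z)={3,4,6} D(U)={4,5,6}: no change
Constraint 2 (W != U) on D(W)={3,5,6} D(U)={4,5,6}: no change
Constraint 3 (X + W = Z) on D(X)={2,3,4,5,6} D(W)={3,5,6} D(Z)={3,4,6}: X {2,3,4,5,6}->{3}; W {3,5,6}->{3}; Z {3,4,6}->{6}
So after constraint 3: D(X) = {3}

Answer: {3}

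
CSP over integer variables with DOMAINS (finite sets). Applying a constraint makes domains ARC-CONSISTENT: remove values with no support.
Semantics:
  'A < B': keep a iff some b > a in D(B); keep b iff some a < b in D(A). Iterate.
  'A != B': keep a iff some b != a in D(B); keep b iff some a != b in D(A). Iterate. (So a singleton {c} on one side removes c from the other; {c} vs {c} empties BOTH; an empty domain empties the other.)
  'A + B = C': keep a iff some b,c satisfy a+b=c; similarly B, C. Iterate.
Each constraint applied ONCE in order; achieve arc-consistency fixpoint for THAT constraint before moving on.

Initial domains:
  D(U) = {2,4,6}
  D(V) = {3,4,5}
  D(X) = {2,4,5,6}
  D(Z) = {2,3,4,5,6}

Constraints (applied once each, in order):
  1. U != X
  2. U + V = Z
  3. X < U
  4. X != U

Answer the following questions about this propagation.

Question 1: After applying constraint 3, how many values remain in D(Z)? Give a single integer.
Constraint 1 (U != X) on D(U)={2,4,6} D(X)={2,4,5,6}: no change
Constraint 2 (U + V = Z) on D(U)={2,4,6} D(V)={3,4,5} D(Z)={2,3,4,5,6}: U {2,4,6}->{2}; V {3,4,5}->{3,4}; Z {2,3,4,5,6}->{5,6}
Constraint 3 (X < U) on D(X)={2,4,5,6} D(U)={2}: X {2,4,5,6}->{}; U {2}->{}
So after constraint 3: D(Z)={5,6}, size = 2

Answer: 2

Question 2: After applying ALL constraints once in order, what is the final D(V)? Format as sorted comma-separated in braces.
Answer: {3,4}

Derivation:
Constraint 1 (U != X) on D(U)={2,4,6} D(X)={2,4,5,6}: no change
Constraint 2 (U + V = Z) on D(U)={2,4,6} D(V)={3,4,5} D(Z)={2,3,4,5,6}: U {2,4,6}->{2}; V {3,4,5}->{3,4}; Z {2,3,4,5,6}->{5,6}
Constraint 3 (X < U) on D(X)={2,4,5,6} D(U)={2}: X {2,4,5,6}->{}; U {2}->{}
Constraint 4 (X != U) on D(X)={} D(U)={}: no change
So after all 4 constraints: D(V) = {3,4}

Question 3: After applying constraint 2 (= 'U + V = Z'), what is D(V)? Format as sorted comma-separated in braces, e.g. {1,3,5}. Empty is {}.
Constraint 1 (U != X) on D(U)={2,4,6} D(X)={2,4,5,6}: no change
Constraint 2 (U + V = Z) on D(U)={2,4,6} D(V)={3,4,5} D(Z)={2,3,4,5,6}: U {2,4,6}->{2}; V {3,4,5}->{3,4}; Z {2,3,4,5,6}->{5,6}
So after constraint 2: D(V) = {3,4}

Answer: {3,4}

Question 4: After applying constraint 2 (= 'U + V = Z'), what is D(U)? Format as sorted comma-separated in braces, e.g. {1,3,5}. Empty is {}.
Answer: {2}

Derivation:
Constraint 1 (U != X) on D(U)={2,4,6} D(X)={2,4,5,6}: no change
Constraint 2 (U + V = Z) on D(U)={2,4,6} D(V)={3,4,5} D(Z)={2,3,4,5,6}: U {2,4,6}->{2}; V {3,4,5}->{3,4}; Z {2,3,4,5,6}->{5,6}
So after constraint 2: D(U) = {2}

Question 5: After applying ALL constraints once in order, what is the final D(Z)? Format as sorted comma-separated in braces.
Constraint 1 (U != X) on D(U)={2,4,6} D(X)={2,4,5,6}: no change
Constraint 2 (U + V = Z) on D(U)={2,4,6} D(V)={3,4,5} D(Z)={2,3,4,5,6}: U {2,4,6}->{2}; V {3,4,5}->{3,4}; Z {2,3,4,5,6}->{5,6}
Constraint 3 (X < U) on D(X)={2,4,5,6} D(U)={2}: X {2,4,5,6}->{}; U {2}->{}
Constraint 4 (X != U) on D(X)={} D(U)={}: no change
So after all 4 constraints: D(Z) = {5,6}

Answer: {5,6}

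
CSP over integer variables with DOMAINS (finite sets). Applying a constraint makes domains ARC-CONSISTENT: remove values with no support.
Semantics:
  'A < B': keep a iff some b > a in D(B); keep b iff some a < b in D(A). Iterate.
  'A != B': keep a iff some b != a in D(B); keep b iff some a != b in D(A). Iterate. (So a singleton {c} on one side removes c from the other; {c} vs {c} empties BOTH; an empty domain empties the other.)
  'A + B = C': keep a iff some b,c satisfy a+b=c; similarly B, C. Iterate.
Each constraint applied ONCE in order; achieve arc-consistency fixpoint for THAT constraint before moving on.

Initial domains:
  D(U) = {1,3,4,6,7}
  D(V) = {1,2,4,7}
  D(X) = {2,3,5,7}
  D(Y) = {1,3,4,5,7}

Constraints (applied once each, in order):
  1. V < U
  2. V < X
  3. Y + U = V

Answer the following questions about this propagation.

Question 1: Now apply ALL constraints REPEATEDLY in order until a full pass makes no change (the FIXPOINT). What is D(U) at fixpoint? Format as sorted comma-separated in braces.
Answer: {}

Derivation:
pass 0 (initial): D(U)={1,3,4,6,7}
pass 1: U {1,3,4,6,7}->{3}; V {1,2,4,7}->{4}; Y {1,3,4,5,7}->{1}
pass 2: U {3}->{}; V {4}->{}; X {2,3,5,7}->{}; Y {1}->{}
pass 3: no change
Fixpoint after 3 passes: D(U) = {}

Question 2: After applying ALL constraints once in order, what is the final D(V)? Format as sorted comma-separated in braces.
Answer: {4}

Derivation:
Constraint 1 (V < U) on D(V)={1,2,4,7} D(U)={1,3,4,6,7}: V {1,2,4,7}->{1,2,4}; U {1,3,4,6,7}->{3,4,6,7}
Constraint 2 (V < X) on D(V)={1,2,4} D(X)={2,3,5,7}: no change
Constraint 3 (Y + U = V) on D(Y)={1,3,4,5,7} D(U)={3,4,6,7} D(V)={1,2,4}: Y {1,3,4,5,7}->{1}; U {3,4,6,7}->{3}; V {1,2,4}->{4}
So after all 3 constraints: D(V) = {4}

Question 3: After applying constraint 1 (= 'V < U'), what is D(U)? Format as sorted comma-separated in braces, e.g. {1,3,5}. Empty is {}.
Answer: {3,4,6,7}

Derivation:
Constraint 1 (V < U) on D(V)={1,2,4,7} D(U)={1,3,4,6,7}: V {1,2,4,7}->{1,2,4}; U {1,3,4,6,7}->{3,4,6,7}
So after constraint 1: D(U) = {3,4,6,7}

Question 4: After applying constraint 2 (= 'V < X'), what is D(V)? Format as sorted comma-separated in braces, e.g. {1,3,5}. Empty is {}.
Answer: {1,2,4}

Derivation:
Constraint 1 (V < U) on D(V)={1,2,4,7} D(U)={1,3,4,6,7}: V {1,2,4,7}->{1,2,4}; U {1,3,4,6,7}->{3,4,6,7}
Constraint 2 (V < X) on D(V)={1,2,4} D(X)={2,3,5,7}: no change
So after constraint 2: D(V) = {1,2,4}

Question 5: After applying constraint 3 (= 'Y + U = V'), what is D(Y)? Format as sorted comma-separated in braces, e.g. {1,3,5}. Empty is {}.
Constraint 1 (V < U) on D(V)={1,2,4,7} D(U)={1,3,4,6,7}: V {1,2,4,7}->{1,2,4}; U {1,3,4,6,7}->{3,4,6,7}
Constraint 2 (V < X) on D(V)={1,2,4} D(X)={2,3,5,7}: no change
Constraint 3 (Y + U = V) on D(Y)={1,3,4,5,7} D(U)={3,4,6,7} D(V)={1,2,4}: Y {1,3,4,5,7}->{1}; U {3,4,6,7}->{3}; V {1,2,4}->{4}
So after constraint 3: D(Y) = {1}

Answer: {1}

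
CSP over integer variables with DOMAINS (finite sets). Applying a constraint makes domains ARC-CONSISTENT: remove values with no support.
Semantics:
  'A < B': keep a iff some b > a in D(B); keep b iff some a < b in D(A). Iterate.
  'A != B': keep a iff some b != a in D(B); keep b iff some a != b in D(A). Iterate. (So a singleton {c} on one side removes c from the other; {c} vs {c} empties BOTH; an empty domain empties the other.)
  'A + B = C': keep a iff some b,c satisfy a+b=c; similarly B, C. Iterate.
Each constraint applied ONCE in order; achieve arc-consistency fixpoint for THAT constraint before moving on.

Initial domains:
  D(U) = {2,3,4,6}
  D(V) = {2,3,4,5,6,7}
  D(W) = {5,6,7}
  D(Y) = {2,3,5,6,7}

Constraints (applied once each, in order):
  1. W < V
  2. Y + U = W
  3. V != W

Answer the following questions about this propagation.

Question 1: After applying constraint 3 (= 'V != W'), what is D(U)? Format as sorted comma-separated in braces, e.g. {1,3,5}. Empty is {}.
Answer: {2,3,4}

Derivation:
Constraint 1 (W < V) on D(W)={5,6,7} D(V)={2,3,4,5,6,7}: W {5,6,7}->{5,6}; V {2,3,4,5,6,7}->{6,7}
Constraint 2 (Y + U = W) on D(Y)={2,3,5,6,7} D(U)={2,3,4,6} D(W)={5,6}: Y {2,3,5,6,7}->{2,3}; U {2,3,4,6}->{2,3,4}
Constraint 3 (V != W) on D(V)={6,7} D(W)={5,6}: no change
So after constraint 3: D(U) = {2,3,4}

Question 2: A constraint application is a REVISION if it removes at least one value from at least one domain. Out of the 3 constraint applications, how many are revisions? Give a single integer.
Constraint 1 (W < V) on D(W)={5,6,7} D(V)={2,3,4,5,6,7}: W {5,6,7}->{5,6}; V {2,3,4,5,6,7}->{6,7} => REVISION
Constraint 2 (Y + U = W) on D(Y)={2,3,5,6,7} D(U)={2,3,4,6} D(W)={5,6}: Y {2,3,5,6,7}->{2,3}; U {2,3,4,6}->{2,3,4} => REVISION
Constraint 3 (V != W) on D(V)={6,7} D(W)={5,6}: no change => not a revision
Total revisions = 2

Answer: 2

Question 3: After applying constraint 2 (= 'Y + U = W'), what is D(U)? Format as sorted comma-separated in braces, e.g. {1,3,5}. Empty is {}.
Answer: {2,3,4}

Derivation:
Constraint 1 (W < V) on D(W)={5,6,7} D(V)={2,3,4,5,6,7}: W {5,6,7}->{5,6}; V {2,3,4,5,6,7}->{6,7}
Constraint 2 (Y + U = W) on D(Y)={2,3,5,6,7} D(U)={2,3,4,6} D(W)={5,6}: Y {2,3,5,6,7}->{2,3}; U {2,3,4,6}->{2,3,4}
So after constraint 2: D(U) = {2,3,4}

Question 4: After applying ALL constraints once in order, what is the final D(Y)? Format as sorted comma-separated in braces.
Constraint 1 (W < V) on D(W)={5,6,7} D(V)={2,3,4,5,6,7}: W {5,6,7}->{5,6}; V {2,3,4,5,6,7}->{6,7}
Constraint 2 (Y + U = W) on D(Y)={2,3,5,6,7} D(U)={2,3,4,6} D(W)={5,6}: Y {2,3,5,6,7}->{2,3}; U {2,3,4,6}->{2,3,4}
Constraint 3 (V != W) on D(V)={6,7} D(W)={5,6}: no change
So after all 3 constraints: D(Y) = {2,3}

Answer: {2,3}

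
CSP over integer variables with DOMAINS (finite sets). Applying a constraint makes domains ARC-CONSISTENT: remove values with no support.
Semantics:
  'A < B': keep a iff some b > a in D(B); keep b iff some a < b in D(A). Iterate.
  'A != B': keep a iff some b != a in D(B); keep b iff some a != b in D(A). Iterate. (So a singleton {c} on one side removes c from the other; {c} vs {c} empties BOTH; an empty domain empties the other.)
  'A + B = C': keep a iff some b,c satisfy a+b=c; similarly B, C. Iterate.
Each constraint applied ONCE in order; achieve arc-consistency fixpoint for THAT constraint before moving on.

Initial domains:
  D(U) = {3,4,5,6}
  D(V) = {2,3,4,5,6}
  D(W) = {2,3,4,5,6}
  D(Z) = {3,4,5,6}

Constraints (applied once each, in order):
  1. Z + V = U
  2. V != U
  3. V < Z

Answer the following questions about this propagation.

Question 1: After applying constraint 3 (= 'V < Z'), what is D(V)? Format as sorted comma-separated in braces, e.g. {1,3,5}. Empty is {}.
Constraint 1 (Z + V = U) on D(Z)={3,4,5,6} D(V)={2,3,4,5,6} D(U)={3,4,5,6}: Z {3,4,5,6}->{3,4}; V {2,3,4,5,6}->{2,3}; U {3,4,5,6}->{5,6}
Constraint 2 (V != U) on D(V)={2,3} D(U)={5,6}: no change
Constraint 3 (V < Z) on D(V)={2,3} D(Z)={3,4}: no change
So after constraint 3: D(V) = {2,3}

Answer: {2,3}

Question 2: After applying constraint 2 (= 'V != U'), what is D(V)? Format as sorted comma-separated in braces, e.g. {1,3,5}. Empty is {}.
Constraint 1 (Z + V = U) on D(Z)={3,4,5,6} D(V)={2,3,4,5,6} D(U)={3,4,5,6}: Z {3,4,5,6}->{3,4}; V {2,3,4,5,6}->{2,3}; U {3,4,5,6}->{5,6}
Constraint 2 (V != U) on D(V)={2,3} D(U)={5,6}: no change
So after constraint 2: D(V) = {2,3}

Answer: {2,3}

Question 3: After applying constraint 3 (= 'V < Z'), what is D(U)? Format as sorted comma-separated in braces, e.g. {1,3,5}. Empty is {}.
Answer: {5,6}

Derivation:
Constraint 1 (Z + V = U) on D(Z)={3,4,5,6} D(V)={2,3,4,5,6} D(U)={3,4,5,6}: Z {3,4,5,6}->{3,4}; V {2,3,4,5,6}->{2,3}; U {3,4,5,6}->{5,6}
Constraint 2 (V != U) on D(V)={2,3} D(U)={5,6}: no change
Constraint 3 (V < Z) on D(V)={2,3} D(Z)={3,4}: no change
So after constraint 3: D(U) = {5,6}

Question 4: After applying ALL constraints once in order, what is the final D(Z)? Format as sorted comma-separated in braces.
Answer: {3,4}

Derivation:
Constraint 1 (Z + V = U) on D(Z)={3,4,5,6} D(V)={2,3,4,5,6} D(U)={3,4,5,6}: Z {3,4,5,6}->{3,4}; V {2,3,4,5,6}->{2,3}; U {3,4,5,6}->{5,6}
Constraint 2 (V != U) on D(V)={2,3} D(U)={5,6}: no change
Constraint 3 (V < Z) on D(V)={2,3} D(Z)={3,4}: no change
So after all 3 constraints: D(Z) = {3,4}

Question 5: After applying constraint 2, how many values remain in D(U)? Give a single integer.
Answer: 2

Derivation:
Constraint 1 (Z + V = U) on D(Z)={3,4,5,6} D(V)={2,3,4,5,6} D(U)={3,4,5,6}: Z {3,4,5,6}->{3,4}; V {2,3,4,5,6}->{2,3}; U {3,4,5,6}->{5,6}
Constraint 2 (V != U) on D(V)={2,3} D(U)={5,6}: no change
So after constraint 2: D(U)={5,6}, size = 2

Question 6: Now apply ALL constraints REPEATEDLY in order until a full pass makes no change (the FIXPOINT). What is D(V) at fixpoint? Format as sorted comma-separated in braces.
pass 0 (initial): D(V)={2,3,4,5,6}
pass 1: U {3,4,5,6}->{5,6}; V {2,3,4,5,6}->{2,3}; Z {3,4,5,6}->{3,4}
pass 2: no change
Fixpoint after 2 passes: D(V) = {2,3}

Answer: {2,3}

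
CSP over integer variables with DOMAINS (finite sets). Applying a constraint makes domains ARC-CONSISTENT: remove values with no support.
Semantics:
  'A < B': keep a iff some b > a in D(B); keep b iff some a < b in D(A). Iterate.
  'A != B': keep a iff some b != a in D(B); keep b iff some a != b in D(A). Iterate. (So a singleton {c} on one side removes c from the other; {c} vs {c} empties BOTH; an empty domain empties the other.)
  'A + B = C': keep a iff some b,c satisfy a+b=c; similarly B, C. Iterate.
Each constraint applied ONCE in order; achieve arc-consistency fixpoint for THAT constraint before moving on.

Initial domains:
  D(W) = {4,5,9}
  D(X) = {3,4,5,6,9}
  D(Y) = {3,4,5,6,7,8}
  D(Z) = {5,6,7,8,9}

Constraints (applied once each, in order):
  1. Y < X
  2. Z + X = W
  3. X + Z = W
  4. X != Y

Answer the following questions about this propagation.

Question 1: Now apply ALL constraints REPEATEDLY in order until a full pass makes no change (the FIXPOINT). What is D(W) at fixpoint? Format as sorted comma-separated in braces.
pass 0 (initial): D(W)={4,5,9}
pass 1: W {4,5,9}->{9}; X {3,4,5,6,9}->{4}; Y {3,4,5,6,7,8}->{3,5,6,7,8}; Z {5,6,7,8,9}->{5}
pass 2: Y {3,5,6,7,8}->{3}
pass 3: no change
Fixpoint after 3 passes: D(W) = {9}

Answer: {9}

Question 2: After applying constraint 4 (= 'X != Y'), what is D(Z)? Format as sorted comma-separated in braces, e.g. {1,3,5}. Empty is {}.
Constraint 1 (Y < X) on D(Y)={3,4,5,6,7,8} D(X)={3,4,5,6,9}: X {3,4,5,6,9}->{4,5,6,9}
Constraint 2 (Z + X = W) on D(Z)={5,6,7,8,9} D(X)={4,5,6,9} D(W)={4,5,9}: Z {5,6,7,8,9}->{5}; X {4,5,6,9}->{4}; W {4,5,9}->{9}
Constraint 3 (X + Z = W) on D(X)={4} D(Z)={5} D(W)={9}: no change
Constraint 4 (X != Y) on D(X)={4} D(Y)={3,4,5,6,7,8}: Y {3,4,5,6,7,8}->{3,5,6,7,8}
So after constraint 4: D(Z) = {5}

Answer: {5}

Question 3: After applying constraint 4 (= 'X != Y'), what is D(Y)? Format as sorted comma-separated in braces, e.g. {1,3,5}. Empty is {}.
Constraint 1 (Y < X) on D(Y)={3,4,5,6,7,8} D(X)={3,4,5,6,9}: X {3,4,5,6,9}->{4,5,6,9}
Constraint 2 (Z + X = W) on D(Z)={5,6,7,8,9} D(X)={4,5,6,9} D(W)={4,5,9}: Z {5,6,7,8,9}->{5}; X {4,5,6,9}->{4}; W {4,5,9}->{9}
Constraint 3 (X + Z = W) on D(X)={4} D(Z)={5} D(W)={9}: no change
Constraint 4 (X != Y) on D(X)={4} D(Y)={3,4,5,6,7,8}: Y {3,4,5,6,7,8}->{3,5,6,7,8}
So after constraint 4: D(Y) = {3,5,6,7,8}

Answer: {3,5,6,7,8}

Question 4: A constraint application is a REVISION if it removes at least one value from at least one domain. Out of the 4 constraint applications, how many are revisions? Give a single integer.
Constraint 1 (Y < X) on D(Y)={3,4,5,6,7,8} D(X)={3,4,5,6,9}: X {3,4,5,6,9}->{4,5,6,9} => REVISION
Constraint 2 (Z + X = W) on D(Z)={5,6,7,8,9} D(X)={4,5,6,9} D(W)={4,5,9}: Z {5,6,7,8,9}->{5}; X {4,5,6,9}->{4}; W {4,5,9}->{9} => REVISION
Constraint 3 (X + Z = W) on D(X)={4} D(Z)={5} D(W)={9}: no change => not a revision
Constraint 4 (X != Y) on D(X)={4} D(Y)={3,4,5,6,7,8}: Y {3,4,5,6,7,8}->{3,5,6,7,8} => REVISION
Total revisions = 3

Answer: 3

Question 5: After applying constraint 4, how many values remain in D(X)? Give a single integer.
Answer: 1

Derivation:
Constraint 1 (Y < X) on D(Y)={3,4,5,6,7,8} D(X)={3,4,5,6,9}: X {3,4,5,6,9}->{4,5,6,9}
Constraint 2 (Z + X = W) on D(Z)={5,6,7,8,9} D(X)={4,5,6,9} D(W)={4,5,9}: Z {5,6,7,8,9}->{5}; X {4,5,6,9}->{4}; W {4,5,9}->{9}
Constraint 3 (X + Z = W) on D(X)={4} D(Z)={5} D(W)={9}: no change
Constraint 4 (X != Y) on D(X)={4} D(Y)={3,4,5,6,7,8}: Y {3,4,5,6,7,8}->{3,5,6,7,8}
So after constraint 4: D(X)={4}, size = 1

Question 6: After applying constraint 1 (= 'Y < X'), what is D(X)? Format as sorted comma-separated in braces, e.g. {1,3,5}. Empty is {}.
Answer: {4,5,6,9}

Derivation:
Constraint 1 (Y < X) on D(Y)={3,4,5,6,7,8} D(X)={3,4,5,6,9}: X {3,4,5,6,9}->{4,5,6,9}
So after constraint 1: D(X) = {4,5,6,9}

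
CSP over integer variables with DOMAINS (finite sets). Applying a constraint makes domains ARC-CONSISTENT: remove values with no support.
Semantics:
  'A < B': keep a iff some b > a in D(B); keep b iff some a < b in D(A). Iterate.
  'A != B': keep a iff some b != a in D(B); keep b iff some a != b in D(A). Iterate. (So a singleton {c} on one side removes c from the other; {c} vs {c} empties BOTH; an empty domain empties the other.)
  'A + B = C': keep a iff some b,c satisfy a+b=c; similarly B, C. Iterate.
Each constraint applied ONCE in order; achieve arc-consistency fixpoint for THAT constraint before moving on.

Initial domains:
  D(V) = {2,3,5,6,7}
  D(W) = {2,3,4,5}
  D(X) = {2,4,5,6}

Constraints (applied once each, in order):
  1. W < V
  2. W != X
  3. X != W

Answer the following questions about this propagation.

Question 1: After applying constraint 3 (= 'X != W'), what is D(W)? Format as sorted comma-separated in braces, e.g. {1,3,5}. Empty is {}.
Answer: {2,3,4,5}

Derivation:
Constraint 1 (W < V) on D(W)={2,3,4,5} D(V)={2,3,5,6,7}: V {2,3,5,6,7}->{3,5,6,7}
Constraint 2 (W != X) on D(W)={2,3,4,5} D(X)={2,4,5,6}: no change
Constraint 3 (X != W) on D(X)={2,4,5,6} D(W)={2,3,4,5}: no change
So after constraint 3: D(W) = {2,3,4,5}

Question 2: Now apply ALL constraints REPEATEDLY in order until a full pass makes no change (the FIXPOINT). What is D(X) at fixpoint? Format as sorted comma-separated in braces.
Answer: {2,4,5,6}

Derivation:
pass 0 (initial): D(X)={2,4,5,6}
pass 1: V {2,3,5,6,7}->{3,5,6,7}
pass 2: no change
Fixpoint after 2 passes: D(X) = {2,4,5,6}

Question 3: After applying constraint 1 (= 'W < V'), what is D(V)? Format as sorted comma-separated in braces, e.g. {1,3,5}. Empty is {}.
Answer: {3,5,6,7}

Derivation:
Constraint 1 (W < V) on D(W)={2,3,4,5} D(V)={2,3,5,6,7}: V {2,3,5,6,7}->{3,5,6,7}
So after constraint 1: D(V) = {3,5,6,7}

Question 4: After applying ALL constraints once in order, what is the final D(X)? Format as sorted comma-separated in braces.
Constraint 1 (W < V) on D(W)={2,3,4,5} D(V)={2,3,5,6,7}: V {2,3,5,6,7}->{3,5,6,7}
Constraint 2 (W != X) on D(W)={2,3,4,5} D(X)={2,4,5,6}: no change
Constraint 3 (X != W) on D(X)={2,4,5,6} D(W)={2,3,4,5}: no change
So after all 3 constraints: D(X) = {2,4,5,6}

Answer: {2,4,5,6}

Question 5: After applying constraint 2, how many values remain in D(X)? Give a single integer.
Constraint 1 (W < V) on D(W)={2,3,4,5} D(V)={2,3,5,6,7}: V {2,3,5,6,7}->{3,5,6,7}
Constraint 2 (W != X) on D(W)={2,3,4,5} D(X)={2,4,5,6}: no change
So after constraint 2: D(X)={2,4,5,6}, size = 4

Answer: 4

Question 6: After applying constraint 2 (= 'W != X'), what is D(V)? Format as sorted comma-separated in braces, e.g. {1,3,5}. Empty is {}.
Answer: {3,5,6,7}

Derivation:
Constraint 1 (W < V) on D(W)={2,3,4,5} D(V)={2,3,5,6,7}: V {2,3,5,6,7}->{3,5,6,7}
Constraint 2 (W != X) on D(W)={2,3,4,5} D(X)={2,4,5,6}: no change
So after constraint 2: D(V) = {3,5,6,7}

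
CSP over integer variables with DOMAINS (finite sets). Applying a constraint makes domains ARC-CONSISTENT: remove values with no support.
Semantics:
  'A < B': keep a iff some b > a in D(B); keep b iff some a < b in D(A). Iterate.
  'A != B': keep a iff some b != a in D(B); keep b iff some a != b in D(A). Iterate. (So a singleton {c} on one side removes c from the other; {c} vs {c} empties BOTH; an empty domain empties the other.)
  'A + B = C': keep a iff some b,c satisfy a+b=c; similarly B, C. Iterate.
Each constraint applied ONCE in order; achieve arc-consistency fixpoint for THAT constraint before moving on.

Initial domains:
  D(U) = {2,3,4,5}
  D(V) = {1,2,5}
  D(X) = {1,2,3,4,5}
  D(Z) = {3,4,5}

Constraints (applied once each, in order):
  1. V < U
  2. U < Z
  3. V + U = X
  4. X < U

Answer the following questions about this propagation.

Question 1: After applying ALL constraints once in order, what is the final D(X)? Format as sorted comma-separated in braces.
Answer: {3}

Derivation:
Constraint 1 (V < U) on D(V)={1,2,5} D(U)={2,3,4,5}: V {1,2,5}->{1,2}
Constraint 2 (U < Z) on D(U)={2,3,4,5} D(Z)={3,4,5}: U {2,3,4,5}->{2,3,4}
Constraint 3 (V + U = X) on D(V)={1,2} D(U)={2,3,4} D(X)={1,2,3,4,5}: X {1,2,3,4,5}->{3,4,5}
Constraint 4 (X < U) on D(X)={3,4,5} D(U)={2,3,4}: X {3,4,5}->{3}; U {2,3,4}->{4}
So after all 4 constraints: D(X) = {3}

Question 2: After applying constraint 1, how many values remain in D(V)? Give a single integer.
Constraint 1 (V < U) on D(V)={1,2,5} D(U)={2,3,4,5}: V {1,2,5}->{1,2}
So after constraint 1: D(V)={1,2}, size = 2

Answer: 2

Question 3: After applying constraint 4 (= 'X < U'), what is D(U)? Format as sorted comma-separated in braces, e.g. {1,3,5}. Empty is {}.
Constraint 1 (V < U) on D(V)={1,2,5} D(U)={2,3,4,5}: V {1,2,5}->{1,2}
Constraint 2 (U < Z) on D(U)={2,3,4,5} D(Z)={3,4,5}: U {2,3,4,5}->{2,3,4}
Constraint 3 (V + U = X) on D(V)={1,2} D(U)={2,3,4} D(X)={1,2,3,4,5}: X {1,2,3,4,5}->{3,4,5}
Constraint 4 (X < U) on D(X)={3,4,5} D(U)={2,3,4}: X {3,4,5}->{3}; U {2,3,4}->{4}
So after constraint 4: D(U) = {4}

Answer: {4}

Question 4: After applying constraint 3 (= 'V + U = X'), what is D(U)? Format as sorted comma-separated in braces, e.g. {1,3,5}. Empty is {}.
Constraint 1 (V < U) on D(V)={1,2,5} D(U)={2,3,4,5}: V {1,2,5}->{1,2}
Constraint 2 (U < Z) on D(U)={2,3,4,5} D(Z)={3,4,5}: U {2,3,4,5}->{2,3,4}
Constraint 3 (V + U = X) on D(V)={1,2} D(U)={2,3,4} D(X)={1,2,3,4,5}: X {1,2,3,4,5}->{3,4,5}
So after constraint 3: D(U) = {2,3,4}

Answer: {2,3,4}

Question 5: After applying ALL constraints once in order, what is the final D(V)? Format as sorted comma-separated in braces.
Answer: {1,2}

Derivation:
Constraint 1 (V < U) on D(V)={1,2,5} D(U)={2,3,4,5}: V {1,2,5}->{1,2}
Constraint 2 (U < Z) on D(U)={2,3,4,5} D(Z)={3,4,5}: U {2,3,4,5}->{2,3,4}
Constraint 3 (V + U = X) on D(V)={1,2} D(U)={2,3,4} D(X)={1,2,3,4,5}: X {1,2,3,4,5}->{3,4,5}
Constraint 4 (X < U) on D(X)={3,4,5} D(U)={2,3,4}: X {3,4,5}->{3}; U {2,3,4}->{4}
So after all 4 constraints: D(V) = {1,2}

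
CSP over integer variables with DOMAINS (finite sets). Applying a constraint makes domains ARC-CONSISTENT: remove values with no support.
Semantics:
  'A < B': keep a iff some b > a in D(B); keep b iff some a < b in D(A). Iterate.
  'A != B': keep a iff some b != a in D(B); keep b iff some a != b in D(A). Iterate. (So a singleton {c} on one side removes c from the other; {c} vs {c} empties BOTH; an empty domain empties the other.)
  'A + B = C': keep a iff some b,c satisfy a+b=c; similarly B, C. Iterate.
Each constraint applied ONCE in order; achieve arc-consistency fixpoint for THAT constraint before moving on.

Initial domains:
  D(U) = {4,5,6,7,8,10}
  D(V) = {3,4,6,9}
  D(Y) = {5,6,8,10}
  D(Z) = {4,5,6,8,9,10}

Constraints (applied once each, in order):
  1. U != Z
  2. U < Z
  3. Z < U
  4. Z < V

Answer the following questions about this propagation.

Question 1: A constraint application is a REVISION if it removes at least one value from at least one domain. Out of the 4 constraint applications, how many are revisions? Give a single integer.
Constraint 1 (U != Z) on D(U)={4,5,6,7,8,10} D(Z)={4,5,6,8,9,10}: no change => not a revision
Constraint 2 (U < Z) on D(U)={4,5,6,7,8,10} D(Z)={4,5,6,8,9,10}: U {4,5,6,7,8,10}->{4,5,6,7,8}; Z {4,5,6,8,9,10}->{5,6,8,9,10} => REVISION
Constraint 3 (Z < U) on D(Z)={5,6,8,9,10} D(U)={4,5,6,7,8}: Z {5,6,8,9,10}->{5,6}; U {4,5,6,7,8}->{6,7,8} => REVISION
Constraint 4 (Z < V) on D(Z)={5,6} D(V)={3,4,6,9}: V {3,4,6,9}->{6,9} => REVISION
Total revisions = 3

Answer: 3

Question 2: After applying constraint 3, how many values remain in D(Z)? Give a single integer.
Answer: 2

Derivation:
Constraint 1 (U != Z) on D(U)={4,5,6,7,8,10} D(Z)={4,5,6,8,9,10}: no change
Constraint 2 (U < Z) on D(U)={4,5,6,7,8,10} D(Z)={4,5,6,8,9,10}: U {4,5,6,7,8,10}->{4,5,6,7,8}; Z {4,5,6,8,9,10}->{5,6,8,9,10}
Constraint 3 (Z < U) on D(Z)={5,6,8,9,10} D(U)={4,5,6,7,8}: Z {5,6,8,9,10}->{5,6}; U {4,5,6,7,8}->{6,7,8}
So after constraint 3: D(Z)={5,6}, size = 2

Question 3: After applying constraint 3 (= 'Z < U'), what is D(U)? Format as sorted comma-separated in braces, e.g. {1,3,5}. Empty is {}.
Answer: {6,7,8}

Derivation:
Constraint 1 (U != Z) on D(U)={4,5,6,7,8,10} D(Z)={4,5,6,8,9,10}: no change
Constraint 2 (U < Z) on D(U)={4,5,6,7,8,10} D(Z)={4,5,6,8,9,10}: U {4,5,6,7,8,10}->{4,5,6,7,8}; Z {4,5,6,8,9,10}->{5,6,8,9,10}
Constraint 3 (Z < U) on D(Z)={5,6,8,9,10} D(U)={4,5,6,7,8}: Z {5,6,8,9,10}->{5,6}; U {4,5,6,7,8}->{6,7,8}
So after constraint 3: D(U) = {6,7,8}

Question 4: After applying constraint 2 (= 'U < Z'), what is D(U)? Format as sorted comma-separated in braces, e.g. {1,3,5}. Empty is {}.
Constraint 1 (U != Z) on D(U)={4,5,6,7,8,10} D(Z)={4,5,6,8,9,10}: no change
Constraint 2 (U < Z) on D(U)={4,5,6,7,8,10} D(Z)={4,5,6,8,9,10}: U {4,5,6,7,8,10}->{4,5,6,7,8}; Z {4,5,6,8,9,10}->{5,6,8,9,10}
So after constraint 2: D(U) = {4,5,6,7,8}

Answer: {4,5,6,7,8}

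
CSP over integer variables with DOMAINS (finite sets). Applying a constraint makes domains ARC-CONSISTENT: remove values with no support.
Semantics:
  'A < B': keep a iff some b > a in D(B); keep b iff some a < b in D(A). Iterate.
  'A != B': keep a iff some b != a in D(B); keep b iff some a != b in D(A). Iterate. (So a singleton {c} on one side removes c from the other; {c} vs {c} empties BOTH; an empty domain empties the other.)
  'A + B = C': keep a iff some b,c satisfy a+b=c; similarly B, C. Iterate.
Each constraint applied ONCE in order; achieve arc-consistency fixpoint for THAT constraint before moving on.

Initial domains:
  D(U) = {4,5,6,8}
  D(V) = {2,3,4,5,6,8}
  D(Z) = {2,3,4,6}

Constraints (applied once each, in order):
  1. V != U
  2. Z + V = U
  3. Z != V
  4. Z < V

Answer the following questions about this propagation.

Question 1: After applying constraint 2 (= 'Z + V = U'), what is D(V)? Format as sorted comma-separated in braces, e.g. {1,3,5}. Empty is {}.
Answer: {2,3,4,5,6}

Derivation:
Constraint 1 (V != U) on D(V)={2,3,4,5,6,8} D(U)={4,5,6,8}: no change
Constraint 2 (Z + V = U) on D(Z)={2,3,4,6} D(V)={2,3,4,5,6,8} D(U)={4,5,6,8}: V {2,3,4,5,6,8}->{2,3,4,5,6}
So after constraint 2: D(V) = {2,3,4,5,6}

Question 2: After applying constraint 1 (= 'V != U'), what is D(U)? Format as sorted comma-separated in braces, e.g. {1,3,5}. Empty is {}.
Answer: {4,5,6,8}

Derivation:
Constraint 1 (V != U) on D(V)={2,3,4,5,6,8} D(U)={4,5,6,8}: no change
So after constraint 1: D(U) = {4,5,6,8}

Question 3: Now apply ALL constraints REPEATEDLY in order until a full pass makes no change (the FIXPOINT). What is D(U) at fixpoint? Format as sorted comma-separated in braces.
Answer: {5,6,8}

Derivation:
pass 0 (initial): D(U)={4,5,6,8}
pass 1: V {2,3,4,5,6,8}->{3,4,5,6}; Z {2,3,4,6}->{2,3,4}
pass 2: U {4,5,6,8}->{5,6,8}
pass 3: no change
Fixpoint after 3 passes: D(U) = {5,6,8}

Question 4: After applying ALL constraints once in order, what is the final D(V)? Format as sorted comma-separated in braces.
Answer: {3,4,5,6}

Derivation:
Constraint 1 (V != U) on D(V)={2,3,4,5,6,8} D(U)={4,5,6,8}: no change
Constraint 2 (Z + V = U) on D(Z)={2,3,4,6} D(V)={2,3,4,5,6,8} D(U)={4,5,6,8}: V {2,3,4,5,6,8}->{2,3,4,5,6}
Constraint 3 (Z != V) on D(Z)={2,3,4,6} D(V)={2,3,4,5,6}: no change
Constraint 4 (Z < V) on D(Z)={2,3,4,6} D(V)={2,3,4,5,6}: Z {2,3,4,6}->{2,3,4}; V {2,3,4,5,6}->{3,4,5,6}
So after all 4 constraints: D(V) = {3,4,5,6}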